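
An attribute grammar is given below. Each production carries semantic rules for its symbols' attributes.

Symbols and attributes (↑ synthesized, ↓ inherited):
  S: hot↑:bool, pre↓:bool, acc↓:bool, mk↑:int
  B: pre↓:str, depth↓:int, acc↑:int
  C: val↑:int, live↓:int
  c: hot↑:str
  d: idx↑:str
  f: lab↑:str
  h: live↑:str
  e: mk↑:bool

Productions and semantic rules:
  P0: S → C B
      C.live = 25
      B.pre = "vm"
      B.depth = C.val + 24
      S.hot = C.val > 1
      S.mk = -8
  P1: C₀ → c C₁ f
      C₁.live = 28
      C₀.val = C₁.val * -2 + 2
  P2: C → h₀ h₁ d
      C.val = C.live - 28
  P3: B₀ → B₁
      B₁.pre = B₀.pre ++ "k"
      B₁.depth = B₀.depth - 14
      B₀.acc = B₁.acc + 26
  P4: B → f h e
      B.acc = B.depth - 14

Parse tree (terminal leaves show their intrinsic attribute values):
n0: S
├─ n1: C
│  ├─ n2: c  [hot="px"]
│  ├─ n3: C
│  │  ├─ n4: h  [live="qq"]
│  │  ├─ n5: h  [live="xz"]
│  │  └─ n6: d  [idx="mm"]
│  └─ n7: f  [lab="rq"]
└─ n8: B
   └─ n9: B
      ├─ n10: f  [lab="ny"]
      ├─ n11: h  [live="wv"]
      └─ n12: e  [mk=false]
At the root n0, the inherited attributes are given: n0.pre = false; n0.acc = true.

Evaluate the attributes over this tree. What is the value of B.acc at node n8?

24

1. n0.pre = false  [given at root]
2. n0.acc = true  [given at root]
3. n1.live = 25  [25]
4. n2.hot = "px"  [terminal]
5. n3.live = 28  [28]
6. n4.live = "qq"  [terminal]
7. n5.live = "xz"  [terminal]
8. n6.idx = "mm"  [terminal]
9. n3.val = 0  [C.live - 28]
10. n7.lab = "rq"  [terminal]
11. n1.val = 2  [C₁.val * -2 + 2]
12. n8.pre = "vm"  ["vm"]
13. n8.depth = 26  [C.val + 24]
14. n9.pre = "vmk"  [B₀.pre ++ "k"]
15. n9.depth = 12  [B₀.depth - 14]
16. n10.lab = "ny"  [terminal]
17. n11.live = "wv"  [terminal]
18. n12.mk = false  [terminal]
19. n9.acc = -2  [B.depth - 14]
20. n8.acc = 24  [B₁.acc + 26]
21. n0.hot = true  [C.val > 1]
22. n0.mk = -8  [-8]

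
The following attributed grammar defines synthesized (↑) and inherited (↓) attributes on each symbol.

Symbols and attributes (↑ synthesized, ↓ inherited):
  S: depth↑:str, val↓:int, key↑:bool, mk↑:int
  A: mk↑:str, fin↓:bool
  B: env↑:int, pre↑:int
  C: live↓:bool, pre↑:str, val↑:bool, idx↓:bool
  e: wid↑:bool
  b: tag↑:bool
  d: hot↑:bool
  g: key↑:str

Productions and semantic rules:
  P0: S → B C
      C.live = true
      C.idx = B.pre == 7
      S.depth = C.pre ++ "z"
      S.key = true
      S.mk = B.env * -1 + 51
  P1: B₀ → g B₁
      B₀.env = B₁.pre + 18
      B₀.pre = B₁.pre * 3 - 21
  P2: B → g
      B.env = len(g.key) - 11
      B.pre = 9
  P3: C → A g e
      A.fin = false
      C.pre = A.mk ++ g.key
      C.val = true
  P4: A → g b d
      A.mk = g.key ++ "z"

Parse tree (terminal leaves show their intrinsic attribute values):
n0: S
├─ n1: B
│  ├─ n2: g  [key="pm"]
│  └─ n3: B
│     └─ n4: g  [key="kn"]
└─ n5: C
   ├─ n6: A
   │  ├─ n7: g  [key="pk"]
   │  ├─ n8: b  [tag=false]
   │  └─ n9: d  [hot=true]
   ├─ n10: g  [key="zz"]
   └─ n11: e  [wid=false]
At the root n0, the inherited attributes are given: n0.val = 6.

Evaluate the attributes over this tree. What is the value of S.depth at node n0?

"pkzzzz"

1. n0.val = 6  [given at root]
2. n2.key = "pm"  [terminal]
3. n4.key = "kn"  [terminal]
4. n3.env = -9  [len(g.key) - 11]
5. n3.pre = 9  [9]
6. n1.env = 27  [B₁.pre + 18]
7. n1.pre = 6  [B₁.pre * 3 - 21]
8. n5.live = true  [true]
9. n5.idx = false  [B.pre == 7]
10. n6.fin = false  [false]
11. n7.key = "pk"  [terminal]
12. n8.tag = false  [terminal]
13. n9.hot = true  [terminal]
14. n6.mk = "pkz"  [g.key ++ "z"]
15. n10.key = "zz"  [terminal]
16. n11.wid = false  [terminal]
17. n5.pre = "pkzzz"  [A.mk ++ g.key]
18. n5.val = true  [true]
19. n0.depth = "pkzzzz"  [C.pre ++ "z"]
20. n0.key = true  [true]
21. n0.mk = 24  [B.env * -1 + 51]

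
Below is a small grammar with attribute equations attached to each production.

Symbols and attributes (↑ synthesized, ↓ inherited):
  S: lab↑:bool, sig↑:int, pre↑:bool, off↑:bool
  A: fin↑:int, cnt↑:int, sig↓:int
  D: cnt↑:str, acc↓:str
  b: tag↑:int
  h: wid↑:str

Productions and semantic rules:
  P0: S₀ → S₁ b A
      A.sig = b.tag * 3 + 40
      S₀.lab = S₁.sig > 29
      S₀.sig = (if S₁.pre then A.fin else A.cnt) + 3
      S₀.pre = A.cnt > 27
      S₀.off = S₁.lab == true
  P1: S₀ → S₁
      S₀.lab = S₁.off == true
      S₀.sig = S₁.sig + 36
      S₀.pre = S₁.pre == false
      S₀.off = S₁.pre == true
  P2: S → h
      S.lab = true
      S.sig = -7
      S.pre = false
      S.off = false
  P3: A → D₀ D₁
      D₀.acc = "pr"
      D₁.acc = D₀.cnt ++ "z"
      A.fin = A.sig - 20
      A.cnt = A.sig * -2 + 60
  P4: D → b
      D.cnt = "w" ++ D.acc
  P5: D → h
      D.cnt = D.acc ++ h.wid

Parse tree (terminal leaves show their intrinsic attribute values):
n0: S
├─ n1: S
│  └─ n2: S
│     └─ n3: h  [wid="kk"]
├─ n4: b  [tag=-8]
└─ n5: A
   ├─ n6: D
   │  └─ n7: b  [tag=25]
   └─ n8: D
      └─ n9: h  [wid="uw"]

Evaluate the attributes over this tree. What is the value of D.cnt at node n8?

1. n3.wid = "kk"  [terminal]
2. n2.lab = true  [true]
3. n2.sig = -7  [-7]
4. n2.pre = false  [false]
5. n2.off = false  [false]
6. n1.lab = false  [S₁.off == true]
7. n1.sig = 29  [S₁.sig + 36]
8. n1.pre = true  [S₁.pre == false]
9. n1.off = false  [S₁.pre == true]
10. n4.tag = -8  [terminal]
11. n5.sig = 16  [b.tag * 3 + 40]
12. n6.acc = "pr"  ["pr"]
13. n7.tag = 25  [terminal]
14. n6.cnt = "wpr"  ["w" ++ D.acc]
15. n8.acc = "wprz"  [D₀.cnt ++ "z"]
16. n9.wid = "uw"  [terminal]
17. n8.cnt = "wprzuw"  [D.acc ++ h.wid]
18. n5.fin = -4  [A.sig - 20]
19. n5.cnt = 28  [A.sig * -2 + 60]
20. n0.lab = false  [S₁.sig > 29]
21. n0.sig = -1  [(if S₁.pre then A.fin else A.cnt) + 3]
22. n0.pre = true  [A.cnt > 27]
23. n0.off = false  [S₁.lab == true]

"wprzuw"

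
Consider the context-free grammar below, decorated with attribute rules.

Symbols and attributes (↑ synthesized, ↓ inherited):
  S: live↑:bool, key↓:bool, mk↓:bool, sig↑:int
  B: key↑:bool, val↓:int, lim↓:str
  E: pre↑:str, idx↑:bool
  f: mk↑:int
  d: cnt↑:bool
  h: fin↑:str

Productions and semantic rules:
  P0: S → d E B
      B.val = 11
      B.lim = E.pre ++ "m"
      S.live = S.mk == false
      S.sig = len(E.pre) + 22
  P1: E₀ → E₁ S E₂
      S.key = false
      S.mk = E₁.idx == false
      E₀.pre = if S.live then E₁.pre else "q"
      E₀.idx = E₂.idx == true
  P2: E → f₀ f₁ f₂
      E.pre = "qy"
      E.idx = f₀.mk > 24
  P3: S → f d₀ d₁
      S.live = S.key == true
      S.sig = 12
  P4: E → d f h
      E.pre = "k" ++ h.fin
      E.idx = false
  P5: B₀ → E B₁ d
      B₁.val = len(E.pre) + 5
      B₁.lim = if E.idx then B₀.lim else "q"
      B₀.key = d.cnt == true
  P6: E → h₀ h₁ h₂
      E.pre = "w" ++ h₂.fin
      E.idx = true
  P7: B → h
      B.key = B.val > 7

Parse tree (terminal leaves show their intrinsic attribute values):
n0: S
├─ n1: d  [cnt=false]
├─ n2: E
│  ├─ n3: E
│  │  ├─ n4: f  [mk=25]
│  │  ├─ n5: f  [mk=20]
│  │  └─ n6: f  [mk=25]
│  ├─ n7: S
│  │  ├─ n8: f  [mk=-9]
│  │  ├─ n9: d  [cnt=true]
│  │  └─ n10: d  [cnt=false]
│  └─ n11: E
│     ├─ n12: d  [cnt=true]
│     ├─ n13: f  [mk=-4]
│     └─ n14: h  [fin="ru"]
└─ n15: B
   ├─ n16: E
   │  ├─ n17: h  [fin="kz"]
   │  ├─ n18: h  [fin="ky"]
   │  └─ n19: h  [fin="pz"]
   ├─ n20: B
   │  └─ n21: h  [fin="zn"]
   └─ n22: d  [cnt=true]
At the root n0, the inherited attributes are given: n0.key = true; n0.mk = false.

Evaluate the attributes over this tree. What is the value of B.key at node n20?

true

1. n0.key = true  [given at root]
2. n0.mk = false  [given at root]
3. n1.cnt = false  [terminal]
4. n4.mk = 25  [terminal]
5. n5.mk = 20  [terminal]
6. n6.mk = 25  [terminal]
7. n3.pre = "qy"  ["qy"]
8. n3.idx = true  [f₀.mk > 24]
9. n7.key = false  [false]
10. n7.mk = false  [E₁.idx == false]
11. n8.mk = -9  [terminal]
12. n9.cnt = true  [terminal]
13. n10.cnt = false  [terminal]
14. n7.live = false  [S.key == true]
15. n7.sig = 12  [12]
16. n12.cnt = true  [terminal]
17. n13.mk = -4  [terminal]
18. n14.fin = "ru"  [terminal]
19. n11.pre = "kru"  ["k" ++ h.fin]
20. n11.idx = false  [false]
21. n2.pre = "q"  [if S.live then E₁.pre else "q"]
22. n2.idx = false  [E₂.idx == true]
23. n15.val = 11  [11]
24. n15.lim = "qm"  [E.pre ++ "m"]
25. n17.fin = "kz"  [terminal]
26. n18.fin = "ky"  [terminal]
27. n19.fin = "pz"  [terminal]
28. n16.pre = "wpz"  ["w" ++ h₂.fin]
29. n16.idx = true  [true]
30. n20.val = 8  [len(E.pre) + 5]
31. n20.lim = "qm"  [if E.idx then B₀.lim else "q"]
32. n21.fin = "zn"  [terminal]
33. n20.key = true  [B.val > 7]
34. n22.cnt = true  [terminal]
35. n15.key = true  [d.cnt == true]
36. n0.live = true  [S.mk == false]
37. n0.sig = 23  [len(E.pre) + 22]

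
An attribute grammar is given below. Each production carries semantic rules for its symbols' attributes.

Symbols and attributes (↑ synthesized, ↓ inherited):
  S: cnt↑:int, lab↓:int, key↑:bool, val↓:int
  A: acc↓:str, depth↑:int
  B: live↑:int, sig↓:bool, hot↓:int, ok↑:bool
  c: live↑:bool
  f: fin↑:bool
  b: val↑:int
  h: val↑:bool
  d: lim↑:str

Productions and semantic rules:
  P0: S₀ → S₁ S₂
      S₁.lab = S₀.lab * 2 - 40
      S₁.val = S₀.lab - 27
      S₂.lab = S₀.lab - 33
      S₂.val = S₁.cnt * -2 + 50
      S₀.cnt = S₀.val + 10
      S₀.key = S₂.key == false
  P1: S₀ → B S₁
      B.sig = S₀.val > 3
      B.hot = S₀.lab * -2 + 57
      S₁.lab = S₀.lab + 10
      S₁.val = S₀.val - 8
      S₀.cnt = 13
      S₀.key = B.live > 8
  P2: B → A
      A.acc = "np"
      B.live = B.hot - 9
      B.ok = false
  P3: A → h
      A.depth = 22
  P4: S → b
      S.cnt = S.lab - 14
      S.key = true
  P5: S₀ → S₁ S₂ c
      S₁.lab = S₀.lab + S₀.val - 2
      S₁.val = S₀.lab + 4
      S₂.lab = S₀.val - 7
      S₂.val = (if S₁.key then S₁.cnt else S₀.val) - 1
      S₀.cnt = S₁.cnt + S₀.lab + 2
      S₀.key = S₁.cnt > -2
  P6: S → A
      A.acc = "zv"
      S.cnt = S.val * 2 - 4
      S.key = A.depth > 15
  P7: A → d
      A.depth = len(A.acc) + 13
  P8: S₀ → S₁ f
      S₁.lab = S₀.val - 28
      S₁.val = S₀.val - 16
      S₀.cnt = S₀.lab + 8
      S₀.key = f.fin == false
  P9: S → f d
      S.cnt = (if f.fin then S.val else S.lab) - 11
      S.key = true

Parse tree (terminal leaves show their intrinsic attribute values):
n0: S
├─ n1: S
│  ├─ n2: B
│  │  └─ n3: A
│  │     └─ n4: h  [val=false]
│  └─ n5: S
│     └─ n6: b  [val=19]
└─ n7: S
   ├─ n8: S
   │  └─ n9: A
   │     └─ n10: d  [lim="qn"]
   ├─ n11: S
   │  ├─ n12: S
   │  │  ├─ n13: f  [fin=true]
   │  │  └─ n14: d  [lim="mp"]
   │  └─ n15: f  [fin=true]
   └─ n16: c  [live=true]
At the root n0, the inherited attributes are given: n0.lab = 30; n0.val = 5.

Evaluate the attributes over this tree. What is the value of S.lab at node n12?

1. n0.lab = 30  [given at root]
2. n0.val = 5  [given at root]
3. n1.lab = 20  [S₀.lab * 2 - 40]
4. n1.val = 3  [S₀.lab - 27]
5. n2.sig = false  [S₀.val > 3]
6. n2.hot = 17  [S₀.lab * -2 + 57]
7. n3.acc = "np"  ["np"]
8. n4.val = false  [terminal]
9. n3.depth = 22  [22]
10. n2.live = 8  [B.hot - 9]
11. n2.ok = false  [false]
12. n5.lab = 30  [S₀.lab + 10]
13. n5.val = -5  [S₀.val - 8]
14. n6.val = 19  [terminal]
15. n5.cnt = 16  [S.lab - 14]
16. n5.key = true  [true]
17. n1.cnt = 13  [13]
18. n1.key = false  [B.live > 8]
19. n7.lab = -3  [S₀.lab - 33]
20. n7.val = 24  [S₁.cnt * -2 + 50]
21. n8.lab = 19  [S₀.lab + S₀.val - 2]
22. n8.val = 1  [S₀.lab + 4]
23. n9.acc = "zv"  ["zv"]
24. n10.lim = "qn"  [terminal]
25. n9.depth = 15  [len(A.acc) + 13]
26. n8.cnt = -2  [S.val * 2 - 4]
27. n8.key = false  [A.depth > 15]
28. n11.lab = 17  [S₀.val - 7]
29. n11.val = 23  [(if S₁.key then S₁.cnt else S₀.val) - 1]
30. n12.lab = -5  [S₀.val - 28]
31. n12.val = 7  [S₀.val - 16]
32. n13.fin = true  [terminal]
33. n14.lim = "mp"  [terminal]
34. n12.cnt = -4  [(if f.fin then S.val else S.lab) - 11]
35. n12.key = true  [true]
36. n15.fin = true  [terminal]
37. n11.cnt = 25  [S₀.lab + 8]
38. n11.key = false  [f.fin == false]
39. n16.live = true  [terminal]
40. n7.cnt = -3  [S₁.cnt + S₀.lab + 2]
41. n7.key = false  [S₁.cnt > -2]
42. n0.cnt = 15  [S₀.val + 10]
43. n0.key = true  [S₂.key == false]

-5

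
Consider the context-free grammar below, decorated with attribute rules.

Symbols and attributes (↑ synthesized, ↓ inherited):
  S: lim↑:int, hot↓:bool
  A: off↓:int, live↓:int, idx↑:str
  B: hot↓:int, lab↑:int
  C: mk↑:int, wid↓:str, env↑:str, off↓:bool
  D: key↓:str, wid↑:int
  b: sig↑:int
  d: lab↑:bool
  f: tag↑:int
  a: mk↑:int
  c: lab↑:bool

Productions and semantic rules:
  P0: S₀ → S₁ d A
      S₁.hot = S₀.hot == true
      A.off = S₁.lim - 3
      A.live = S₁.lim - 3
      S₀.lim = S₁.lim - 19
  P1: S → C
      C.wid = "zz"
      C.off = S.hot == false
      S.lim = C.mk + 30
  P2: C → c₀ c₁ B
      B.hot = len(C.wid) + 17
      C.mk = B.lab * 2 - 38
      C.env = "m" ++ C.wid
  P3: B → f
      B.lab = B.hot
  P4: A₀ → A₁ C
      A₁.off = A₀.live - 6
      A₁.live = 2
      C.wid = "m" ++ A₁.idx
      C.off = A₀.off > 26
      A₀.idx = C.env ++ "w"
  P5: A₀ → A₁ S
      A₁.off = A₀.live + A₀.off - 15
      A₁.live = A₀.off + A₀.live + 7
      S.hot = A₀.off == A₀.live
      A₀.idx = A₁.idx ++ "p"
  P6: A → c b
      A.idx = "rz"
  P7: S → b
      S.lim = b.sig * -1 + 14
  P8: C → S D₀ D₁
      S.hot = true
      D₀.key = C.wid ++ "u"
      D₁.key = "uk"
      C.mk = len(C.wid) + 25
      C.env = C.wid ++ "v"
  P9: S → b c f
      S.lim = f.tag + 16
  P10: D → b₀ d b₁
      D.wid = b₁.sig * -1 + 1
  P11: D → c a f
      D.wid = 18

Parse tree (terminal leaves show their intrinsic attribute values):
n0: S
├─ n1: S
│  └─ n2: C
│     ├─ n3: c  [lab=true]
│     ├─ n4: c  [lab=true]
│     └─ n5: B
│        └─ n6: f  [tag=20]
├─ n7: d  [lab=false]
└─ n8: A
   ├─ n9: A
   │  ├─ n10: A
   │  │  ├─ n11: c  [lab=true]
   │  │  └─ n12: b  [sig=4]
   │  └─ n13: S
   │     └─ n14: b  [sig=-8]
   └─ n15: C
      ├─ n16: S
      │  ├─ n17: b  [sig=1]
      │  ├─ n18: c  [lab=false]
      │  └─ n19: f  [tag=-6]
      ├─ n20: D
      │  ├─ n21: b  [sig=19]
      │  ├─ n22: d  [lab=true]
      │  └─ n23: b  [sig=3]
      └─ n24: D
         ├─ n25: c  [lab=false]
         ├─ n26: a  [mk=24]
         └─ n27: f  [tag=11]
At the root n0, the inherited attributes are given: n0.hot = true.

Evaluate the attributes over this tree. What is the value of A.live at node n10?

1. n0.hot = true  [given at root]
2. n1.hot = true  [S₀.hot == true]
3. n2.wid = "zz"  ["zz"]
4. n2.off = false  [S.hot == false]
5. n3.lab = true  [terminal]
6. n4.lab = true  [terminal]
7. n5.hot = 19  [len(C.wid) + 17]
8. n6.tag = 20  [terminal]
9. n5.lab = 19  [B.hot]
10. n2.mk = 0  [B.lab * 2 - 38]
11. n2.env = "mzz"  ["m" ++ C.wid]
12. n1.lim = 30  [C.mk + 30]
13. n7.lab = false  [terminal]
14. n8.off = 27  [S₁.lim - 3]
15. n8.live = 27  [S₁.lim - 3]
16. n9.off = 21  [A₀.live - 6]
17. n9.live = 2  [2]
18. n10.off = 8  [A₀.live + A₀.off - 15]
19. n10.live = 30  [A₀.off + A₀.live + 7]
20. n11.lab = true  [terminal]
21. n12.sig = 4  [terminal]
22. n10.idx = "rz"  ["rz"]
23. n13.hot = false  [A₀.off == A₀.live]
24. n14.sig = -8  [terminal]
25. n13.lim = 22  [b.sig * -1 + 14]
26. n9.idx = "rzp"  [A₁.idx ++ "p"]
27. n15.wid = "mrzp"  ["m" ++ A₁.idx]
28. n15.off = true  [A₀.off > 26]
29. n16.hot = true  [true]
30. n17.sig = 1  [terminal]
31. n18.lab = false  [terminal]
32. n19.tag = -6  [terminal]
33. n16.lim = 10  [f.tag + 16]
34. n20.key = "mrzpu"  [C.wid ++ "u"]
35. n21.sig = 19  [terminal]
36. n22.lab = true  [terminal]
37. n23.sig = 3  [terminal]
38. n20.wid = -2  [b₁.sig * -1 + 1]
39. n24.key = "uk"  ["uk"]
40. n25.lab = false  [terminal]
41. n26.mk = 24  [terminal]
42. n27.tag = 11  [terminal]
43. n24.wid = 18  [18]
44. n15.mk = 29  [len(C.wid) + 25]
45. n15.env = "mrzpv"  [C.wid ++ "v"]
46. n8.idx = "mrzpvw"  [C.env ++ "w"]
47. n0.lim = 11  [S₁.lim - 19]

30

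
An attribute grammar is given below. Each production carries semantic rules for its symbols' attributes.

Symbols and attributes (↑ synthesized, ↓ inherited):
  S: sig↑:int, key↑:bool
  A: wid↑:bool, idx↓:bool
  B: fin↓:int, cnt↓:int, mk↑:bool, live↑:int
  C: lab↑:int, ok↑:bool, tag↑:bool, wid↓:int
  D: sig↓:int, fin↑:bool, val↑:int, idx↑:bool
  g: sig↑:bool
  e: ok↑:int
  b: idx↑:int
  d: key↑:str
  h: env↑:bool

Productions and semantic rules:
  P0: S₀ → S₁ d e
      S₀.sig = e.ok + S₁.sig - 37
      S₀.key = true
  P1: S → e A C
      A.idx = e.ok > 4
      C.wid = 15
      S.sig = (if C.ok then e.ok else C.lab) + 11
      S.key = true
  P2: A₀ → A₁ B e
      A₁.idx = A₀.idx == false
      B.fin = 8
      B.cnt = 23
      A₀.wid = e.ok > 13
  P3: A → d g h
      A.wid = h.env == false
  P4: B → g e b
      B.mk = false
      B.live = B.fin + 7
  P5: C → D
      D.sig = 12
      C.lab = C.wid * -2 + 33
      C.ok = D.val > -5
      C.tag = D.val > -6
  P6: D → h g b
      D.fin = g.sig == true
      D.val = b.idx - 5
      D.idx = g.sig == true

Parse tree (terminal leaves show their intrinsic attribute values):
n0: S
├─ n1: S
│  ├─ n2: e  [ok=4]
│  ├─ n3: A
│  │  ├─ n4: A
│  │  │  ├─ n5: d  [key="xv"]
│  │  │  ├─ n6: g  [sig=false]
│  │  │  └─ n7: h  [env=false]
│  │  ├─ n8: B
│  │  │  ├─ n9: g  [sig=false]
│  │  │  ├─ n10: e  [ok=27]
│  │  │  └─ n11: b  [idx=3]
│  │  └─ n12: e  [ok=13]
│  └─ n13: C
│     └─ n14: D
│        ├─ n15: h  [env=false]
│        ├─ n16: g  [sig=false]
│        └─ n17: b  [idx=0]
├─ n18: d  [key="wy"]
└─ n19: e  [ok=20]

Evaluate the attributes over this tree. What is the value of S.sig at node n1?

1. n2.ok = 4  [terminal]
2. n3.idx = false  [e.ok > 4]
3. n4.idx = true  [A₀.idx == false]
4. n5.key = "xv"  [terminal]
5. n6.sig = false  [terminal]
6. n7.env = false  [terminal]
7. n4.wid = true  [h.env == false]
8. n8.fin = 8  [8]
9. n8.cnt = 23  [23]
10. n9.sig = false  [terminal]
11. n10.ok = 27  [terminal]
12. n11.idx = 3  [terminal]
13. n8.mk = false  [false]
14. n8.live = 15  [B.fin + 7]
15. n12.ok = 13  [terminal]
16. n3.wid = false  [e.ok > 13]
17. n13.wid = 15  [15]
18. n14.sig = 12  [12]
19. n15.env = false  [terminal]
20. n16.sig = false  [terminal]
21. n17.idx = 0  [terminal]
22. n14.fin = false  [g.sig == true]
23. n14.val = -5  [b.idx - 5]
24. n14.idx = false  [g.sig == true]
25. n13.lab = 3  [C.wid * -2 + 33]
26. n13.ok = false  [D.val > -5]
27. n13.tag = true  [D.val > -6]
28. n1.sig = 14  [(if C.ok then e.ok else C.lab) + 11]
29. n1.key = true  [true]
30. n18.key = "wy"  [terminal]
31. n19.ok = 20  [terminal]
32. n0.sig = -3  [e.ok + S₁.sig - 37]
33. n0.key = true  [true]

14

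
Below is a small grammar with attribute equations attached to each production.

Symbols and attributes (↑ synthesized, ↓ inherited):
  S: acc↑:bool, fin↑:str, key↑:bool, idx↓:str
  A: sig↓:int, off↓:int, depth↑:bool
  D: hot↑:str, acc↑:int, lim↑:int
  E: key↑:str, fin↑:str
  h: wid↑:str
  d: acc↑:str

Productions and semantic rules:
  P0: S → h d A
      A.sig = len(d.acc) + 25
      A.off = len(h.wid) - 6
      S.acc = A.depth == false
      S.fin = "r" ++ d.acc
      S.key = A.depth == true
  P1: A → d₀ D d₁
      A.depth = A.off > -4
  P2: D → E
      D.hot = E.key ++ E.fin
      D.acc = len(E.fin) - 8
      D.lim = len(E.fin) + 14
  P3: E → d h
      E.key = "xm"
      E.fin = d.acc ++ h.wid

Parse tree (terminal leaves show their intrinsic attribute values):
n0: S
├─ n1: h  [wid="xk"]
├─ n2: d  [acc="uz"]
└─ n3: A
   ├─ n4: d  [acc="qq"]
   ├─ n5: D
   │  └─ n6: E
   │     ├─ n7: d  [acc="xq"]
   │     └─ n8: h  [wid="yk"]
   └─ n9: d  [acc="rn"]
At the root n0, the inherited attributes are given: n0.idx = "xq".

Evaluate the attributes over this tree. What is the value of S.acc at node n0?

true

1. n0.idx = "xq"  [given at root]
2. n1.wid = "xk"  [terminal]
3. n2.acc = "uz"  [terminal]
4. n3.sig = 27  [len(d.acc) + 25]
5. n3.off = -4  [len(h.wid) - 6]
6. n4.acc = "qq"  [terminal]
7. n7.acc = "xq"  [terminal]
8. n8.wid = "yk"  [terminal]
9. n6.key = "xm"  ["xm"]
10. n6.fin = "xqyk"  [d.acc ++ h.wid]
11. n5.hot = "xmxqyk"  [E.key ++ E.fin]
12. n5.acc = -4  [len(E.fin) - 8]
13. n5.lim = 18  [len(E.fin) + 14]
14. n9.acc = "rn"  [terminal]
15. n3.depth = false  [A.off > -4]
16. n0.acc = true  [A.depth == false]
17. n0.fin = "ruz"  ["r" ++ d.acc]
18. n0.key = false  [A.depth == true]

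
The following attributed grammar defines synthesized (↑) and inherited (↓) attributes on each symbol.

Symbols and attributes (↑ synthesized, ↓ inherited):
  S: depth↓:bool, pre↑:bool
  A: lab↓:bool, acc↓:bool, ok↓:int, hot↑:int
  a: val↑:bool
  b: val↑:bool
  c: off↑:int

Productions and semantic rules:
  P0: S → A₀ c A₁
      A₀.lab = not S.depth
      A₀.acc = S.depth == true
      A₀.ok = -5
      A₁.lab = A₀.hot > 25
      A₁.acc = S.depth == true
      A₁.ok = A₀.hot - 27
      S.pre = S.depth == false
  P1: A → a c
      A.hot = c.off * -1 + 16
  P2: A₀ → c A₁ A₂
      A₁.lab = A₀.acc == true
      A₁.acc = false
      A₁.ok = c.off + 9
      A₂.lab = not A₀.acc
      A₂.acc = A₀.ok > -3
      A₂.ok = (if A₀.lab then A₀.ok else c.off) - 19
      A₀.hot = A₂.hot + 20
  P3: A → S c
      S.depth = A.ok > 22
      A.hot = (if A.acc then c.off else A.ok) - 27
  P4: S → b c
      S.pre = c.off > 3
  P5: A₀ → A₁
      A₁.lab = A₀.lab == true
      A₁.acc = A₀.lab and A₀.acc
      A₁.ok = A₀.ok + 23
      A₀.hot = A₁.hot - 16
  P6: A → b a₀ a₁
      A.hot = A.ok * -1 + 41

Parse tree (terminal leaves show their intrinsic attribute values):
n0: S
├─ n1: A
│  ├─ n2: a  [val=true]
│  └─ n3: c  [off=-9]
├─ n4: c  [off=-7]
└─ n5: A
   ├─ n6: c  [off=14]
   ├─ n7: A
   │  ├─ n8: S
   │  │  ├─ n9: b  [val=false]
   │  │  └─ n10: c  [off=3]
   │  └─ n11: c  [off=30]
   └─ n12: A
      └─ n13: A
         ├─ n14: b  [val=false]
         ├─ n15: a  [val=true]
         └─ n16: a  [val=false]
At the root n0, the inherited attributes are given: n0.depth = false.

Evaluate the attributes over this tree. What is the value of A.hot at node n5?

27

1. n0.depth = false  [given at root]
2. n1.lab = true  [not S.depth]
3. n1.acc = false  [S.depth == true]
4. n1.ok = -5  [-5]
5. n2.val = true  [terminal]
6. n3.off = -9  [terminal]
7. n1.hot = 25  [c.off * -1 + 16]
8. n4.off = -7  [terminal]
9. n5.lab = false  [A₀.hot > 25]
10. n5.acc = false  [S.depth == true]
11. n5.ok = -2  [A₀.hot - 27]
12. n6.off = 14  [terminal]
13. n7.lab = false  [A₀.acc == true]
14. n7.acc = false  [false]
15. n7.ok = 23  [c.off + 9]
16. n8.depth = true  [A.ok > 22]
17. n9.val = false  [terminal]
18. n10.off = 3  [terminal]
19. n8.pre = false  [c.off > 3]
20. n11.off = 30  [terminal]
21. n7.hot = -4  [(if A.acc then c.off else A.ok) - 27]
22. n12.lab = true  [not A₀.acc]
23. n12.acc = true  [A₀.ok > -3]
24. n12.ok = -5  [(if A₀.lab then A₀.ok else c.off) - 19]
25. n13.lab = true  [A₀.lab == true]
26. n13.acc = true  [A₀.lab and A₀.acc]
27. n13.ok = 18  [A₀.ok + 23]
28. n14.val = false  [terminal]
29. n15.val = true  [terminal]
30. n16.val = false  [terminal]
31. n13.hot = 23  [A.ok * -1 + 41]
32. n12.hot = 7  [A₁.hot - 16]
33. n5.hot = 27  [A₂.hot + 20]
34. n0.pre = true  [S.depth == false]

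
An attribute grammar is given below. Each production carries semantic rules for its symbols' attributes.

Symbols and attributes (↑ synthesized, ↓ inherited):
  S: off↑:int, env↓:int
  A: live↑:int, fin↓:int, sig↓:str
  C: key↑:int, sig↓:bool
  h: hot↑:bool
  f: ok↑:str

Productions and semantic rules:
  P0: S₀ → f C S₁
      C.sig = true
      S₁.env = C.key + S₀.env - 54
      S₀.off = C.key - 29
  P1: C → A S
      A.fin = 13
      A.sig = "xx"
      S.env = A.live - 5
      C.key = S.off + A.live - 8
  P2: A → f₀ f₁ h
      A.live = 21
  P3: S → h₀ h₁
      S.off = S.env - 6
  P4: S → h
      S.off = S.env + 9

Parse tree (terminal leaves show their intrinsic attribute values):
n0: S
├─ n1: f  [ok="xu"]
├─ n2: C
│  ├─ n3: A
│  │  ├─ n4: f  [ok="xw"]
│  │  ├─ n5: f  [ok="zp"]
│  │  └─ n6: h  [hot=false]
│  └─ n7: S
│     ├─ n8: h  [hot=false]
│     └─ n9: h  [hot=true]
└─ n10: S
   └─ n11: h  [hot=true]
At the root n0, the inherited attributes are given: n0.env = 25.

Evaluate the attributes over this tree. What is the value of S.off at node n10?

3

1. n0.env = 25  [given at root]
2. n1.ok = "xu"  [terminal]
3. n2.sig = true  [true]
4. n3.fin = 13  [13]
5. n3.sig = "xx"  ["xx"]
6. n4.ok = "xw"  [terminal]
7. n5.ok = "zp"  [terminal]
8. n6.hot = false  [terminal]
9. n3.live = 21  [21]
10. n7.env = 16  [A.live - 5]
11. n8.hot = false  [terminal]
12. n9.hot = true  [terminal]
13. n7.off = 10  [S.env - 6]
14. n2.key = 23  [S.off + A.live - 8]
15. n10.env = -6  [C.key + S₀.env - 54]
16. n11.hot = true  [terminal]
17. n10.off = 3  [S.env + 9]
18. n0.off = -6  [C.key - 29]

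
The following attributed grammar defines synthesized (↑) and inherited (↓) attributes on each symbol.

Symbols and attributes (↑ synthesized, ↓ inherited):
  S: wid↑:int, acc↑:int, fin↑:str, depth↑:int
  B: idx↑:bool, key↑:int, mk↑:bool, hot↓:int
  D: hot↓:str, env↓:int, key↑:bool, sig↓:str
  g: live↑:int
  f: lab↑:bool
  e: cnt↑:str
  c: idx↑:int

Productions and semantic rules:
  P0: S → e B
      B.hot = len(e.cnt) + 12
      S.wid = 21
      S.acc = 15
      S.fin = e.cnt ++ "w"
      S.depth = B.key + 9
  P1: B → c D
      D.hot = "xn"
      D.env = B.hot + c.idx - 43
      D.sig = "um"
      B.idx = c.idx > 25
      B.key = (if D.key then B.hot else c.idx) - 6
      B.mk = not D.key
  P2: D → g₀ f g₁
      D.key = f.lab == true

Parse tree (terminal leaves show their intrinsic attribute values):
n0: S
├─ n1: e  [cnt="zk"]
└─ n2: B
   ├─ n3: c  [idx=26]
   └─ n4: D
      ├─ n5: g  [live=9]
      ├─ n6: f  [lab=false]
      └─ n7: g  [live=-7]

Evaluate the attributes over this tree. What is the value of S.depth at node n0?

29

1. n1.cnt = "zk"  [terminal]
2. n2.hot = 14  [len(e.cnt) + 12]
3. n3.idx = 26  [terminal]
4. n4.hot = "xn"  ["xn"]
5. n4.env = -3  [B.hot + c.idx - 43]
6. n4.sig = "um"  ["um"]
7. n5.live = 9  [terminal]
8. n6.lab = false  [terminal]
9. n7.live = -7  [terminal]
10. n4.key = false  [f.lab == true]
11. n2.idx = true  [c.idx > 25]
12. n2.key = 20  [(if D.key then B.hot else c.idx) - 6]
13. n2.mk = true  [not D.key]
14. n0.wid = 21  [21]
15. n0.acc = 15  [15]
16. n0.fin = "zkw"  [e.cnt ++ "w"]
17. n0.depth = 29  [B.key + 9]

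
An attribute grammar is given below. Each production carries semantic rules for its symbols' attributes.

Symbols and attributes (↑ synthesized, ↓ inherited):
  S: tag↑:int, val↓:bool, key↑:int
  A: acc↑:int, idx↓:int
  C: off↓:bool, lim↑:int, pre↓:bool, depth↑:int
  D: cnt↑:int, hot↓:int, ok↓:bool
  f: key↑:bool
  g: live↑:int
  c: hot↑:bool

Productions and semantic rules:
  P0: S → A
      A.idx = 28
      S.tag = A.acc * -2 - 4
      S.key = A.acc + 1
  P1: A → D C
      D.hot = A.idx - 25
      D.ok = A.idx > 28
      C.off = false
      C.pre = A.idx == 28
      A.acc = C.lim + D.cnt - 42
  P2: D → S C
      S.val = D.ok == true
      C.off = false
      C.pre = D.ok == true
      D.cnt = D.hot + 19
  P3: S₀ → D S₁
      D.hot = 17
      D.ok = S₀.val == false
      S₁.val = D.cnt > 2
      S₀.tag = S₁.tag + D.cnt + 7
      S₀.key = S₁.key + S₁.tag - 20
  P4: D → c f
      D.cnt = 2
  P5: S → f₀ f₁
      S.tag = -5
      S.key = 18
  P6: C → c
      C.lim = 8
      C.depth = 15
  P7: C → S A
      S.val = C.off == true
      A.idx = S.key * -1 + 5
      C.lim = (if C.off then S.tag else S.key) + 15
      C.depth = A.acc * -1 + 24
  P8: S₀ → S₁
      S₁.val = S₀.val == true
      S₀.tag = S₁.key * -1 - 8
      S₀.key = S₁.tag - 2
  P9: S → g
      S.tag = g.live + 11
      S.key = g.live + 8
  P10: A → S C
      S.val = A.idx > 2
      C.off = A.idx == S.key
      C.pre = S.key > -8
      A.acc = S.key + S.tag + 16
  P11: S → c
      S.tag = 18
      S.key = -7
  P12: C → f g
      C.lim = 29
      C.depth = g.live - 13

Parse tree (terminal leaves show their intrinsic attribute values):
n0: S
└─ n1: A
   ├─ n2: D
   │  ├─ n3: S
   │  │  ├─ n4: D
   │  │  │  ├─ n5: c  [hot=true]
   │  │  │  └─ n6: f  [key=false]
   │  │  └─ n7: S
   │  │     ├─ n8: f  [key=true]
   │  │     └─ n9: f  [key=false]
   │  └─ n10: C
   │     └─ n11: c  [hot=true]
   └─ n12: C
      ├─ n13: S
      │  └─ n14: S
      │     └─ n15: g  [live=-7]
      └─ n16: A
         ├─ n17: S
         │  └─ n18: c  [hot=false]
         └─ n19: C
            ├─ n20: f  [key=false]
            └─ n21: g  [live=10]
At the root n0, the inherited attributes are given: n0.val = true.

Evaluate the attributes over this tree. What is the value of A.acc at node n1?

1. n0.val = true  [given at root]
2. n1.idx = 28  [28]
3. n2.hot = 3  [A.idx - 25]
4. n2.ok = false  [A.idx > 28]
5. n3.val = false  [D.ok == true]
6. n4.hot = 17  [17]
7. n4.ok = true  [S₀.val == false]
8. n5.hot = true  [terminal]
9. n6.key = false  [terminal]
10. n4.cnt = 2  [2]
11. n7.val = false  [D.cnt > 2]
12. n8.key = true  [terminal]
13. n9.key = false  [terminal]
14. n7.tag = -5  [-5]
15. n7.key = 18  [18]
16. n3.tag = 4  [S₁.tag + D.cnt + 7]
17. n3.key = -7  [S₁.key + S₁.tag - 20]
18. n10.off = false  [false]
19. n10.pre = false  [D.ok == true]
20. n11.hot = true  [terminal]
21. n10.lim = 8  [8]
22. n10.depth = 15  [15]
23. n2.cnt = 22  [D.hot + 19]
24. n12.off = false  [false]
25. n12.pre = true  [A.idx == 28]
26. n13.val = false  [C.off == true]
27. n14.val = false  [S₀.val == true]
28. n15.live = -7  [terminal]
29. n14.tag = 4  [g.live + 11]
30. n14.key = 1  [g.live + 8]
31. n13.tag = -9  [S₁.key * -1 - 8]
32. n13.key = 2  [S₁.tag - 2]
33. n16.idx = 3  [S.key * -1 + 5]
34. n17.val = true  [A.idx > 2]
35. n18.hot = false  [terminal]
36. n17.tag = 18  [18]
37. n17.key = -7  [-7]
38. n19.off = false  [A.idx == S.key]
39. n19.pre = true  [S.key > -8]
40. n20.key = false  [terminal]
41. n21.live = 10  [terminal]
42. n19.lim = 29  [29]
43. n19.depth = -3  [g.live - 13]
44. n16.acc = 27  [S.key + S.tag + 16]
45. n12.lim = 17  [(if C.off then S.tag else S.key) + 15]
46. n12.depth = -3  [A.acc * -1 + 24]
47. n1.acc = -3  [C.lim + D.cnt - 42]
48. n0.tag = 2  [A.acc * -2 - 4]
49. n0.key = -2  [A.acc + 1]

-3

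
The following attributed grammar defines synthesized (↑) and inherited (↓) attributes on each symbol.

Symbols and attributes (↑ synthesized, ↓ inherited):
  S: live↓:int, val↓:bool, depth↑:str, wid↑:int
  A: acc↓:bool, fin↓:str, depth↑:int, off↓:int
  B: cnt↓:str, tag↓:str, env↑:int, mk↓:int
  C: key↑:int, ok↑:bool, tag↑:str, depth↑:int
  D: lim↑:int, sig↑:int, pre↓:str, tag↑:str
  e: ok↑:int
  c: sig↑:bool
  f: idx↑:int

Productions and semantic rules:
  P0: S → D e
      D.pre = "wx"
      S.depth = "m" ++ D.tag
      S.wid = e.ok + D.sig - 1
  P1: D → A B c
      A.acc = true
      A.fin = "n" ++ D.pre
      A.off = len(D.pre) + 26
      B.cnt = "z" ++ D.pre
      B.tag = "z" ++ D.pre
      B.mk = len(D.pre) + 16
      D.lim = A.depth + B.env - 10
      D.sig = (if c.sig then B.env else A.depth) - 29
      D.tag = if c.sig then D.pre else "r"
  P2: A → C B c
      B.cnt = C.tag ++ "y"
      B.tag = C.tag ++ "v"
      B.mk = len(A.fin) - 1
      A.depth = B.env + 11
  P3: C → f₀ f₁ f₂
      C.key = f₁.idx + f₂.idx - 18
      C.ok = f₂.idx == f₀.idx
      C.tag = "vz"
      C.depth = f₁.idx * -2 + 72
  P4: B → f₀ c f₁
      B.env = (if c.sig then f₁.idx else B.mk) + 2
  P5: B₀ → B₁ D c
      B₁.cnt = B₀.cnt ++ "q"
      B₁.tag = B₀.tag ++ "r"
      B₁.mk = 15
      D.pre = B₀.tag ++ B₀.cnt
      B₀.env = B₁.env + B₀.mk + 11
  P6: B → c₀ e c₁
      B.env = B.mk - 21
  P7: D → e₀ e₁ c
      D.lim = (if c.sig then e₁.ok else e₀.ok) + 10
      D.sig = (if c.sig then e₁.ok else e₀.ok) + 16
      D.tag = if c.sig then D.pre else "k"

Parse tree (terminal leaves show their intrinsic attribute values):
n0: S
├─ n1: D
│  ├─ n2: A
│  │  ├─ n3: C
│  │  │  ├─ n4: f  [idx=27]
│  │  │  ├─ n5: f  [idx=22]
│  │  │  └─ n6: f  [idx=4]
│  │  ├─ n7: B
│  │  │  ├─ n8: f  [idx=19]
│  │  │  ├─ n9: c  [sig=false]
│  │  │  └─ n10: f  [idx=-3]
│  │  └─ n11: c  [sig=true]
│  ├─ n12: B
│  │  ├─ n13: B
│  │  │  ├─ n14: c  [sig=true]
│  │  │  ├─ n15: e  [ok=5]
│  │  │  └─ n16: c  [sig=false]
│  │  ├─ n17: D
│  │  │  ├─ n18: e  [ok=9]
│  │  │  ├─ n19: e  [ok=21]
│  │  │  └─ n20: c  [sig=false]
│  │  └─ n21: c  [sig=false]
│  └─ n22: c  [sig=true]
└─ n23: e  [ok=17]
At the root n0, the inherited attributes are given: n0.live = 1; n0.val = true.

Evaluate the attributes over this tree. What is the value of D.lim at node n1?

28

1. n0.live = 1  [given at root]
2. n0.val = true  [given at root]
3. n1.pre = "wx"  ["wx"]
4. n2.acc = true  [true]
5. n2.fin = "nwx"  ["n" ++ D.pre]
6. n2.off = 28  [len(D.pre) + 26]
7. n4.idx = 27  [terminal]
8. n5.idx = 22  [terminal]
9. n6.idx = 4  [terminal]
10. n3.key = 8  [f₁.idx + f₂.idx - 18]
11. n3.ok = false  [f₂.idx == f₀.idx]
12. n3.tag = "vz"  ["vz"]
13. n3.depth = 28  [f₁.idx * -2 + 72]
14. n7.cnt = "vzy"  [C.tag ++ "y"]
15. n7.tag = "vzv"  [C.tag ++ "v"]
16. n7.mk = 2  [len(A.fin) - 1]
17. n8.idx = 19  [terminal]
18. n9.sig = false  [terminal]
19. n10.idx = -3  [terminal]
20. n7.env = 4  [(if c.sig then f₁.idx else B.mk) + 2]
21. n11.sig = true  [terminal]
22. n2.depth = 15  [B.env + 11]
23. n12.cnt = "zwx"  ["z" ++ D.pre]
24. n12.tag = "zwx"  ["z" ++ D.pre]
25. n12.mk = 18  [len(D.pre) + 16]
26. n13.cnt = "zwxq"  [B₀.cnt ++ "q"]
27. n13.tag = "zwxr"  [B₀.tag ++ "r"]
28. n13.mk = 15  [15]
29. n14.sig = true  [terminal]
30. n15.ok = 5  [terminal]
31. n16.sig = false  [terminal]
32. n13.env = -6  [B.mk - 21]
33. n17.pre = "zwxzwx"  [B₀.tag ++ B₀.cnt]
34. n18.ok = 9  [terminal]
35. n19.ok = 21  [terminal]
36. n20.sig = false  [terminal]
37. n17.lim = 19  [(if c.sig then e₁.ok else e₀.ok) + 10]
38. n17.sig = 25  [(if c.sig then e₁.ok else e₀.ok) + 16]
39. n17.tag = "k"  [if c.sig then D.pre else "k"]
40. n21.sig = false  [terminal]
41. n12.env = 23  [B₁.env + B₀.mk + 11]
42. n22.sig = true  [terminal]
43. n1.lim = 28  [A.depth + B.env - 10]
44. n1.sig = -6  [(if c.sig then B.env else A.depth) - 29]
45. n1.tag = "wx"  [if c.sig then D.pre else "r"]
46. n23.ok = 17  [terminal]
47. n0.depth = "mwx"  ["m" ++ D.tag]
48. n0.wid = 10  [e.ok + D.sig - 1]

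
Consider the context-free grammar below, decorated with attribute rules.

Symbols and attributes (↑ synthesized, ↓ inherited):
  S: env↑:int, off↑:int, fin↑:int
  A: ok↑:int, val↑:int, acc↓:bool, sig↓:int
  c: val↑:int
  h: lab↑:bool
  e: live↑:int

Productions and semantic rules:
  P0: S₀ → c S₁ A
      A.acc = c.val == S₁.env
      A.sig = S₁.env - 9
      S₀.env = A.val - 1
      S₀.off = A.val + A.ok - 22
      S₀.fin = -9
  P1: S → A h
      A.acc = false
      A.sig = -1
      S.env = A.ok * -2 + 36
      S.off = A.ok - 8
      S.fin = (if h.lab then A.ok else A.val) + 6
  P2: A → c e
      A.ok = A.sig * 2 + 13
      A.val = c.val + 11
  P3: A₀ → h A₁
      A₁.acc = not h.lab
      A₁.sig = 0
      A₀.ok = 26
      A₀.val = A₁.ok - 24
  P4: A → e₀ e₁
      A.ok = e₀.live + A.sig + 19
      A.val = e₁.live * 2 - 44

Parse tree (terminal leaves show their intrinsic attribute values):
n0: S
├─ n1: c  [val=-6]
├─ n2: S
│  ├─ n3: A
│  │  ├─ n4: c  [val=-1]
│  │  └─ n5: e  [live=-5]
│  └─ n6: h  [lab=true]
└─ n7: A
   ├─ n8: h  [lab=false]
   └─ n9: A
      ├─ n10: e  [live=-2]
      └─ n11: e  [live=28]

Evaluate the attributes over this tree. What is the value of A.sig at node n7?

1. n1.val = -6  [terminal]
2. n3.acc = false  [false]
3. n3.sig = -1  [-1]
4. n4.val = -1  [terminal]
5. n5.live = -5  [terminal]
6. n3.ok = 11  [A.sig * 2 + 13]
7. n3.val = 10  [c.val + 11]
8. n6.lab = true  [terminal]
9. n2.env = 14  [A.ok * -2 + 36]
10. n2.off = 3  [A.ok - 8]
11. n2.fin = 17  [(if h.lab then A.ok else A.val) + 6]
12. n7.acc = false  [c.val == S₁.env]
13. n7.sig = 5  [S₁.env - 9]
14. n8.lab = false  [terminal]
15. n9.acc = true  [not h.lab]
16. n9.sig = 0  [0]
17. n10.live = -2  [terminal]
18. n11.live = 28  [terminal]
19. n9.ok = 17  [e₀.live + A.sig + 19]
20. n9.val = 12  [e₁.live * 2 - 44]
21. n7.ok = 26  [26]
22. n7.val = -7  [A₁.ok - 24]
23. n0.env = -8  [A.val - 1]
24. n0.off = -3  [A.val + A.ok - 22]
25. n0.fin = -9  [-9]

5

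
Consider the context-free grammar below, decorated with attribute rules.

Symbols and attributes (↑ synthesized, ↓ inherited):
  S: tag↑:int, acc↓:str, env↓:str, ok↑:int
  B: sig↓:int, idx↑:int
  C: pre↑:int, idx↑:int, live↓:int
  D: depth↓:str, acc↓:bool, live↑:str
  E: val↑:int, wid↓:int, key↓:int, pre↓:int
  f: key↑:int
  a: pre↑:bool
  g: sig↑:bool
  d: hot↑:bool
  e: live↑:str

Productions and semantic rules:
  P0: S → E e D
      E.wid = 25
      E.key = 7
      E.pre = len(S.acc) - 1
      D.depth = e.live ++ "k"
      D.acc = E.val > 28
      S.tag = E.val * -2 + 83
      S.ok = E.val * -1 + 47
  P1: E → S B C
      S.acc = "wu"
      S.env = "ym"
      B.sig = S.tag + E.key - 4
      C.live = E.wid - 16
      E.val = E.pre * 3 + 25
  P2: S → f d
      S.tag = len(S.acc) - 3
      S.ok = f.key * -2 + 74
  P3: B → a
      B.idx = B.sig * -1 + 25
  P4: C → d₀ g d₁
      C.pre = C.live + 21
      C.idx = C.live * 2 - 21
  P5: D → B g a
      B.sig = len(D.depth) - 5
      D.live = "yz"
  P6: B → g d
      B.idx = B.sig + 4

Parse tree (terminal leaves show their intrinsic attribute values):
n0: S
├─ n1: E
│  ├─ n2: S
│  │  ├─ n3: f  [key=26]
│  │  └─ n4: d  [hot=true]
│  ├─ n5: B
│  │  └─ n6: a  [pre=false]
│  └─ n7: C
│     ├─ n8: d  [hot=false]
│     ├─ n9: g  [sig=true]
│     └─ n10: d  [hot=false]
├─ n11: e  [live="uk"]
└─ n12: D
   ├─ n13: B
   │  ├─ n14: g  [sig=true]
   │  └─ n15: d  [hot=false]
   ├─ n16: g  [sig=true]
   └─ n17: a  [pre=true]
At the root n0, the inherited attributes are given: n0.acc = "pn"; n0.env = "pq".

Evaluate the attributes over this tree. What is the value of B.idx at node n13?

2

1. n0.acc = "pn"  [given at root]
2. n0.env = "pq"  [given at root]
3. n1.wid = 25  [25]
4. n1.key = 7  [7]
5. n1.pre = 1  [len(S.acc) - 1]
6. n2.acc = "wu"  ["wu"]
7. n2.env = "ym"  ["ym"]
8. n3.key = 26  [terminal]
9. n4.hot = true  [terminal]
10. n2.tag = -1  [len(S.acc) - 3]
11. n2.ok = 22  [f.key * -2 + 74]
12. n5.sig = 2  [S.tag + E.key - 4]
13. n6.pre = false  [terminal]
14. n5.idx = 23  [B.sig * -1 + 25]
15. n7.live = 9  [E.wid - 16]
16. n8.hot = false  [terminal]
17. n9.sig = true  [terminal]
18. n10.hot = false  [terminal]
19. n7.pre = 30  [C.live + 21]
20. n7.idx = -3  [C.live * 2 - 21]
21. n1.val = 28  [E.pre * 3 + 25]
22. n11.live = "uk"  [terminal]
23. n12.depth = "ukk"  [e.live ++ "k"]
24. n12.acc = false  [E.val > 28]
25. n13.sig = -2  [len(D.depth) - 5]
26. n14.sig = true  [terminal]
27. n15.hot = false  [terminal]
28. n13.idx = 2  [B.sig + 4]
29. n16.sig = true  [terminal]
30. n17.pre = true  [terminal]
31. n12.live = "yz"  ["yz"]
32. n0.tag = 27  [E.val * -2 + 83]
33. n0.ok = 19  [E.val * -1 + 47]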